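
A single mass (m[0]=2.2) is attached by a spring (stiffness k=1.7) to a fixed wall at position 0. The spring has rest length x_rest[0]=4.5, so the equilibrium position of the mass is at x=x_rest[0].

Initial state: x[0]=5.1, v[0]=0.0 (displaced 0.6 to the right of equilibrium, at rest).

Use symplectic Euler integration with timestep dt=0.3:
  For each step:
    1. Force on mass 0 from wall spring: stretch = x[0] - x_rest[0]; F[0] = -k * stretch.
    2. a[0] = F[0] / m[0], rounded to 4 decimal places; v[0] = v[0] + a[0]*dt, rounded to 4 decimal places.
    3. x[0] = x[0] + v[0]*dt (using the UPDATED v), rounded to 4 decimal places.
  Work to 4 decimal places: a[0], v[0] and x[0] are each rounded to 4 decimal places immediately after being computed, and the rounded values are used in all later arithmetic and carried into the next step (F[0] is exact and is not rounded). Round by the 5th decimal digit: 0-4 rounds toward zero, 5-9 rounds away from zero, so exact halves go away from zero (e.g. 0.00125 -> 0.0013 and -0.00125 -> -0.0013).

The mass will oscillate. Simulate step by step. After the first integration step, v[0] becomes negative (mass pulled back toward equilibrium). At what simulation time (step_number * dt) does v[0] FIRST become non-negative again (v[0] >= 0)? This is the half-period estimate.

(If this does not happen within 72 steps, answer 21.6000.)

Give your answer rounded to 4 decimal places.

Answer: 3.6000

Derivation:
Step 0: x=[5.1000] v=[0.0000]
Step 1: x=[5.0583] v=[-0.1391]
Step 2: x=[4.9778] v=[-0.2685]
Step 3: x=[4.8640] v=[-0.3793]
Step 4: x=[4.7249] v=[-0.4637]
Step 5: x=[4.5702] v=[-0.5158]
Step 6: x=[4.4106] v=[-0.5321]
Step 7: x=[4.2572] v=[-0.5114]
Step 8: x=[4.1207] v=[-0.4551]
Step 9: x=[4.0105] v=[-0.3672]
Step 10: x=[3.9344] v=[-0.2537]
Step 11: x=[3.8976] v=[-0.1226]
Step 12: x=[3.9027] v=[0.0171]
First v>=0 after going negative at step 12, time=3.6000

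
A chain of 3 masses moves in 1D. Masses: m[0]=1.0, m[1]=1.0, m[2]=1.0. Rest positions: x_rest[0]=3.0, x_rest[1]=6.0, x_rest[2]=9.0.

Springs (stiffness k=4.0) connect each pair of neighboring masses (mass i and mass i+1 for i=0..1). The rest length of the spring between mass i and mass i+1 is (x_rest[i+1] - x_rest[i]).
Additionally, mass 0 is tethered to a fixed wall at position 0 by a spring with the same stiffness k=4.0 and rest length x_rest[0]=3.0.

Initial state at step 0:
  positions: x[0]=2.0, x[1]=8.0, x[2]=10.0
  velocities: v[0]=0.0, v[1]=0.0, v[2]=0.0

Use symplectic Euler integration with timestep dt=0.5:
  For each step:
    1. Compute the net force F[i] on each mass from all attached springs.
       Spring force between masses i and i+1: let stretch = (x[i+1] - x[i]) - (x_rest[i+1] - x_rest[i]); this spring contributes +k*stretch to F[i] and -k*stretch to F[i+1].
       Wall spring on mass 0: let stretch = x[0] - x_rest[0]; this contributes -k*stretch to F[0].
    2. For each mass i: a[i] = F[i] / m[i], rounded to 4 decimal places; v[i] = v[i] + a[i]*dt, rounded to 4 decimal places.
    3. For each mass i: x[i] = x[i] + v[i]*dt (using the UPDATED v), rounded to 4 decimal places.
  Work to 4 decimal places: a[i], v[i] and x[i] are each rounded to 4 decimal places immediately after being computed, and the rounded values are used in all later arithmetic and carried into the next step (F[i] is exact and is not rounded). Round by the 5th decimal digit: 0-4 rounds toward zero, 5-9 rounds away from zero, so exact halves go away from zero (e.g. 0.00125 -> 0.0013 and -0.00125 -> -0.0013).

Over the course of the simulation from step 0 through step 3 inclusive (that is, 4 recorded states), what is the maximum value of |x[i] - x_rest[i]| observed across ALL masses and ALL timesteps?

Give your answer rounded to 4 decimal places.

Step 0: x=[2.0000 8.0000 10.0000] v=[0.0000 0.0000 0.0000]
Step 1: x=[6.0000 4.0000 11.0000] v=[8.0000 -8.0000 2.0000]
Step 2: x=[2.0000 9.0000 8.0000] v=[-8.0000 10.0000 -6.0000]
Step 3: x=[3.0000 6.0000 9.0000] v=[2.0000 -6.0000 2.0000]
Max displacement = 3.0000

Answer: 3.0000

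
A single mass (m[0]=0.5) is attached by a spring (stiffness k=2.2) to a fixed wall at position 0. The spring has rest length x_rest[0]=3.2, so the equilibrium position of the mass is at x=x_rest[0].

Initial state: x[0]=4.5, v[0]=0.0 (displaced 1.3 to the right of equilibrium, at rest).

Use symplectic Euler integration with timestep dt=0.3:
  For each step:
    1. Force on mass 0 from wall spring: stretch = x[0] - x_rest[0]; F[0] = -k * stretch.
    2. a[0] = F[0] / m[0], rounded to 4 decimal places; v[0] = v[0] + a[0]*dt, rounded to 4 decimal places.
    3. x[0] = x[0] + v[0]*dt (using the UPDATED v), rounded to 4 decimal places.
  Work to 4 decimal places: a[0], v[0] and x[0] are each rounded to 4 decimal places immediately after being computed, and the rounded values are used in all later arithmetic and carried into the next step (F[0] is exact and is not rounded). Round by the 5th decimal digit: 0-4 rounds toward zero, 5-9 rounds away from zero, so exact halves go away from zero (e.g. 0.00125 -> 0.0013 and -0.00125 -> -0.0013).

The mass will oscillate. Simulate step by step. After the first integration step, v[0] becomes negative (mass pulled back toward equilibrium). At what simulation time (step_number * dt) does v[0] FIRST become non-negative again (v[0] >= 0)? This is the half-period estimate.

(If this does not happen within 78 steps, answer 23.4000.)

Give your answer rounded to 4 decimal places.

Step 0: x=[4.5000] v=[0.0000]
Step 1: x=[3.9852] v=[-1.7160]
Step 2: x=[3.1595] v=[-2.7525]
Step 3: x=[2.3498] v=[-2.6990]
Step 4: x=[1.8768] v=[-1.5767]
Step 5: x=[1.9278] v=[0.1699]
First v>=0 after going negative at step 5, time=1.5000

Answer: 1.5000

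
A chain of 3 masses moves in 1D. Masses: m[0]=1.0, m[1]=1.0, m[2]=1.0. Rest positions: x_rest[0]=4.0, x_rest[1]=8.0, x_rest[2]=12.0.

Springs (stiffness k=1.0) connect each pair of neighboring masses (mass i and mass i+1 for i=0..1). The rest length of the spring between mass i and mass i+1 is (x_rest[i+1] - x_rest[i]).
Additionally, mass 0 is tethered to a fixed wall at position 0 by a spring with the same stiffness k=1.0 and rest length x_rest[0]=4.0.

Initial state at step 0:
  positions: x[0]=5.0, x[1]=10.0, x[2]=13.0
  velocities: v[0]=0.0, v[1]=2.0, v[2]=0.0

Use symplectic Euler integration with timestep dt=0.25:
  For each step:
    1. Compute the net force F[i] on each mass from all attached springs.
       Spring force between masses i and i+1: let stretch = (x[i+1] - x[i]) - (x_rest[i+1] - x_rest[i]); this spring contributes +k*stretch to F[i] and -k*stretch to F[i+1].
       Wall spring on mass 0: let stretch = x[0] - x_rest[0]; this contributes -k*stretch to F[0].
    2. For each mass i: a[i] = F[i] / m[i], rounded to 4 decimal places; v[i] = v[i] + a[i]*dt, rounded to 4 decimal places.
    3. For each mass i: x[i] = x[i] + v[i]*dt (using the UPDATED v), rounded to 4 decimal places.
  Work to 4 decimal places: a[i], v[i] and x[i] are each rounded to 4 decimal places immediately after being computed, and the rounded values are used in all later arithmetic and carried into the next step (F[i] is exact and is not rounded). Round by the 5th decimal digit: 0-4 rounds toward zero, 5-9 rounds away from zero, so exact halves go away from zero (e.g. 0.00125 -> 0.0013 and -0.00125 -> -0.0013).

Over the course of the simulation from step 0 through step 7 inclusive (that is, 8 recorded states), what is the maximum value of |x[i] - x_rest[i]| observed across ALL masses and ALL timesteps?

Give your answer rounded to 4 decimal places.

Step 0: x=[5.0000 10.0000 13.0000] v=[0.0000 2.0000 0.0000]
Step 1: x=[5.0000 10.3750 13.0625] v=[0.0000 1.5000 0.2500]
Step 2: x=[5.0235 10.5820 13.2070] v=[0.0938 0.8281 0.5781]
Step 3: x=[5.0804 10.6057 13.4375] v=[0.2276 0.0947 0.9219]
Step 4: x=[5.1651 10.4610 13.7410] v=[0.3388 -0.5787 1.2140]
Step 5: x=[5.2580 10.1903 14.0895] v=[0.3715 -1.0827 1.3940]
Step 6: x=[5.3305 9.8551 14.4443] v=[0.2901 -1.3410 1.4192]
Step 7: x=[5.3527 9.5239 14.7623] v=[0.0886 -1.3249 1.2719]
Max displacement = 2.7623

Answer: 2.7623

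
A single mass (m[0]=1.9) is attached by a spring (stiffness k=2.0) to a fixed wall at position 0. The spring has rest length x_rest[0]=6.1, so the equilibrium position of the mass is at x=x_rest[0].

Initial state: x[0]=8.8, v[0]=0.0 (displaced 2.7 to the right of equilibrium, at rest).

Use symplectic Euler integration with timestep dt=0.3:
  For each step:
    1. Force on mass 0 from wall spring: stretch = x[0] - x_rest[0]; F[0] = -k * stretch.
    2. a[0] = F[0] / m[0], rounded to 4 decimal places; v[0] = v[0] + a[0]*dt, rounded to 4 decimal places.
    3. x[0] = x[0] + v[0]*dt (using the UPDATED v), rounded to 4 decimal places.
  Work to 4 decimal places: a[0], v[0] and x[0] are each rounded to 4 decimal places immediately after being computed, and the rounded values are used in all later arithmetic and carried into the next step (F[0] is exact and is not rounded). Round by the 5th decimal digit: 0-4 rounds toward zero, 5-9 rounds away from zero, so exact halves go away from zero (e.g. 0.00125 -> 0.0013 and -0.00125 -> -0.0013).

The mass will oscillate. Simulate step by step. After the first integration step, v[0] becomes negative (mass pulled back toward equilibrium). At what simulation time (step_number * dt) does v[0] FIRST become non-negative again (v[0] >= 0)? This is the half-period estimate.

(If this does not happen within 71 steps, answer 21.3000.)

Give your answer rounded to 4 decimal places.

Step 0: x=[8.8000] v=[0.0000]
Step 1: x=[8.5442] v=[-0.8526]
Step 2: x=[8.0569] v=[-1.6244]
Step 3: x=[7.3842] v=[-2.2424]
Step 4: x=[6.5898] v=[-2.6479]
Step 5: x=[5.7490] v=[-2.8026]
Step 6: x=[4.9415] v=[-2.6918]
Step 7: x=[4.2437] v=[-2.3260]
Step 8: x=[3.7218] v=[-1.7398]
Step 9: x=[3.4252] v=[-0.9888]
Step 10: x=[3.3820] v=[-0.1441]
Step 11: x=[3.5963] v=[0.7142]
First v>=0 after going negative at step 11, time=3.3000

Answer: 3.3000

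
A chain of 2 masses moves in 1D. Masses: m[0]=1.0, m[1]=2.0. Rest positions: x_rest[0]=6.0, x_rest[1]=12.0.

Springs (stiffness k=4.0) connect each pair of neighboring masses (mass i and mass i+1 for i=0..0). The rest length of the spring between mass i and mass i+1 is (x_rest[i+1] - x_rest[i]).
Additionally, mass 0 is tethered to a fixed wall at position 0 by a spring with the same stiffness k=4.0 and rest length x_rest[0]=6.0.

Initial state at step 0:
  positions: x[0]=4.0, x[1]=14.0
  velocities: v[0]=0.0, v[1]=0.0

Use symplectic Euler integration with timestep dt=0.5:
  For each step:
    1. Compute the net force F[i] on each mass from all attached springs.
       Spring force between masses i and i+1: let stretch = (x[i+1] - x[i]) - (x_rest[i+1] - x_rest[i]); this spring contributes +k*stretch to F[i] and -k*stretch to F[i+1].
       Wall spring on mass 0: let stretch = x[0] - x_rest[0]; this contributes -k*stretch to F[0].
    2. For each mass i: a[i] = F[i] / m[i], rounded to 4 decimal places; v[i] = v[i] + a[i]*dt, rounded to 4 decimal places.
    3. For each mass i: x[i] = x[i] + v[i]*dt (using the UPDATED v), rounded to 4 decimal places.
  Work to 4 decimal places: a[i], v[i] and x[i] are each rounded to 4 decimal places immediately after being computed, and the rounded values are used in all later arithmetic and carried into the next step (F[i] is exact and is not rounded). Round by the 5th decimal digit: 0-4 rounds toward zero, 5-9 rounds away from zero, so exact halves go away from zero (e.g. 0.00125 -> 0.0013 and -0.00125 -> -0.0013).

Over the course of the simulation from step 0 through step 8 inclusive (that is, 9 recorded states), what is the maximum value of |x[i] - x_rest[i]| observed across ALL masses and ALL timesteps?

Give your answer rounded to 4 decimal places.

Step 0: x=[4.0000 14.0000] v=[0.0000 0.0000]
Step 1: x=[10.0000 12.0000] v=[12.0000 -4.0000]
Step 2: x=[8.0000 12.0000] v=[-4.0000 0.0000]
Step 3: x=[2.0000 13.0000] v=[-12.0000 2.0000]
Step 4: x=[5.0000 11.5000] v=[6.0000 -3.0000]
Step 5: x=[9.5000 9.7500] v=[9.0000 -3.5000]
Step 6: x=[4.7500 10.8750] v=[-9.5000 2.2500]
Step 7: x=[1.3750 11.9375] v=[-6.7500 2.1250]
Step 8: x=[7.1875 10.7188] v=[11.6250 -2.4375]
Max displacement = 4.6250

Answer: 4.6250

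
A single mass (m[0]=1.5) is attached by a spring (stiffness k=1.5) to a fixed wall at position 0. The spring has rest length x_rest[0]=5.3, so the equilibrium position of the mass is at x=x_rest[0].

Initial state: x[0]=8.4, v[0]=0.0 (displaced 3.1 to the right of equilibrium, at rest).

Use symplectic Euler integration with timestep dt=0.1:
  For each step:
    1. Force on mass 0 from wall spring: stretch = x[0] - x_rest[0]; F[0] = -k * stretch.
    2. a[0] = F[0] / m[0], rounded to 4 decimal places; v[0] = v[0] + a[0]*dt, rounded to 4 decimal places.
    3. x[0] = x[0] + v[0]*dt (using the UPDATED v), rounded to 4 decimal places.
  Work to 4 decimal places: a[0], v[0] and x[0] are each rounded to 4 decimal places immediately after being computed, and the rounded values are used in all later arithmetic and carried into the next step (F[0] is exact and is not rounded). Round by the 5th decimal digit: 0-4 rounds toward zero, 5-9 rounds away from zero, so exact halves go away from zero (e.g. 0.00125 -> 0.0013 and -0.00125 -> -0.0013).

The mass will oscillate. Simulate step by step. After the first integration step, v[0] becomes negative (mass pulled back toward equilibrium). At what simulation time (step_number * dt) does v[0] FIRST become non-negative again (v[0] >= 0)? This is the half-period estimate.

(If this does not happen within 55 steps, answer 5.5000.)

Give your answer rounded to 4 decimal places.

Step 0: x=[8.4000] v=[0.0000]
Step 1: x=[8.3690] v=[-0.3100]
Step 2: x=[8.3073] v=[-0.6169]
Step 3: x=[8.2155] v=[-0.9176]
Step 4: x=[8.0946] v=[-1.2092]
Step 5: x=[7.9457] v=[-1.4887]
Step 6: x=[7.7704] v=[-1.7533]
Step 7: x=[7.5704] v=[-2.0003]
Step 8: x=[7.3477] v=[-2.2273]
Step 9: x=[7.1045] v=[-2.4321]
Step 10: x=[6.8432] v=[-2.6126]
Step 11: x=[6.5665] v=[-2.7669]
Step 12: x=[6.2771] v=[-2.8936]
Step 13: x=[5.9780] v=[-2.9913]
Step 14: x=[5.6721] v=[-3.0591]
Step 15: x=[5.3625] v=[-3.0963]
Step 16: x=[5.0522] v=[-3.1026]
Step 17: x=[4.7444] v=[-3.0778]
Step 18: x=[4.4422] v=[-3.0222]
Step 19: x=[4.1486] v=[-2.9364]
Step 20: x=[3.8665] v=[-2.8213]
Step 21: x=[3.5987] v=[-2.6780]
Step 22: x=[3.3479] v=[-2.5079]
Step 23: x=[3.1166] v=[-2.3127]
Step 24: x=[2.9072] v=[-2.0944]
Step 25: x=[2.7217] v=[-1.8551]
Step 26: x=[2.5620] v=[-1.5973]
Step 27: x=[2.4297] v=[-1.3235]
Step 28: x=[2.3261] v=[-1.0365]
Step 29: x=[2.2522] v=[-0.7391]
Step 30: x=[2.2088] v=[-0.4343]
Step 31: x=[2.1963] v=[-0.1252]
Step 32: x=[2.2148] v=[0.1852]
First v>=0 after going negative at step 32, time=3.2000

Answer: 3.2000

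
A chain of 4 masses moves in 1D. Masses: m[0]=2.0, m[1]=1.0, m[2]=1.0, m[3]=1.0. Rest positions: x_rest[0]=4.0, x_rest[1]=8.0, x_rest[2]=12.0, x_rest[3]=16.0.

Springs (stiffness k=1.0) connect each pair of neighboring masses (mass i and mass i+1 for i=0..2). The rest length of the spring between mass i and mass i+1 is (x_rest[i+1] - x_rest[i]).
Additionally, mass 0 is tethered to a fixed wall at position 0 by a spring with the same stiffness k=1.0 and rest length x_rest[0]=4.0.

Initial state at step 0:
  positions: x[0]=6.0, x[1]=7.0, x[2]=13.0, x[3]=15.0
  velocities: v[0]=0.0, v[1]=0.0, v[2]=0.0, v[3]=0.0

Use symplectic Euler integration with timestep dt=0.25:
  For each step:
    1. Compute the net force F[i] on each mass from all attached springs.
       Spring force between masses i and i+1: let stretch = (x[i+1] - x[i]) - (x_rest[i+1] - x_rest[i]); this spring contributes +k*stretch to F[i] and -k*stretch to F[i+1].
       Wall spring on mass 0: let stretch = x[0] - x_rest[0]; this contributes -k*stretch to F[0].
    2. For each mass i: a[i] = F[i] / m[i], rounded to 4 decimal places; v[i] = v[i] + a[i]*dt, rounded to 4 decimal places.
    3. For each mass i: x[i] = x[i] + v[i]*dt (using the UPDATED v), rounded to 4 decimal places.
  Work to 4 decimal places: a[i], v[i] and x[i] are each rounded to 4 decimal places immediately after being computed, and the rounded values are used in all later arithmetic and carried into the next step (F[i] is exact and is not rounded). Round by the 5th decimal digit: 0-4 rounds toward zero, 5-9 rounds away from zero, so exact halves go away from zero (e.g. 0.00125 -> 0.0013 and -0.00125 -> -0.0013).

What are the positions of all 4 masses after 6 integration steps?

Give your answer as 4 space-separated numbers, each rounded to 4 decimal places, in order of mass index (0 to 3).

Step 0: x=[6.0000 7.0000 13.0000 15.0000] v=[0.0000 0.0000 0.0000 0.0000]
Step 1: x=[5.8438 7.3125 12.7500 15.1250] v=[-0.6250 1.2500 -1.0000 0.5000]
Step 2: x=[5.5508 7.8731 12.3086 15.3516] v=[-1.1719 2.2422 -1.7656 0.9063]
Step 3: x=[5.1569 8.5657 11.7802 15.6380] v=[-1.5755 2.7705 -2.1137 1.1456]
Step 4: x=[4.7084 9.2462 11.2920 15.9333] v=[-1.7940 2.7219 -1.9529 1.1812]
Step 5: x=[4.2546 9.7709 10.9660 16.1885] v=[-1.8153 2.0989 -1.3040 1.0209]
Step 6: x=[3.8402 10.0256 10.8917 16.3673] v=[-1.6576 1.0186 -0.2972 0.7153]

Answer: 3.8402 10.0256 10.8917 16.3673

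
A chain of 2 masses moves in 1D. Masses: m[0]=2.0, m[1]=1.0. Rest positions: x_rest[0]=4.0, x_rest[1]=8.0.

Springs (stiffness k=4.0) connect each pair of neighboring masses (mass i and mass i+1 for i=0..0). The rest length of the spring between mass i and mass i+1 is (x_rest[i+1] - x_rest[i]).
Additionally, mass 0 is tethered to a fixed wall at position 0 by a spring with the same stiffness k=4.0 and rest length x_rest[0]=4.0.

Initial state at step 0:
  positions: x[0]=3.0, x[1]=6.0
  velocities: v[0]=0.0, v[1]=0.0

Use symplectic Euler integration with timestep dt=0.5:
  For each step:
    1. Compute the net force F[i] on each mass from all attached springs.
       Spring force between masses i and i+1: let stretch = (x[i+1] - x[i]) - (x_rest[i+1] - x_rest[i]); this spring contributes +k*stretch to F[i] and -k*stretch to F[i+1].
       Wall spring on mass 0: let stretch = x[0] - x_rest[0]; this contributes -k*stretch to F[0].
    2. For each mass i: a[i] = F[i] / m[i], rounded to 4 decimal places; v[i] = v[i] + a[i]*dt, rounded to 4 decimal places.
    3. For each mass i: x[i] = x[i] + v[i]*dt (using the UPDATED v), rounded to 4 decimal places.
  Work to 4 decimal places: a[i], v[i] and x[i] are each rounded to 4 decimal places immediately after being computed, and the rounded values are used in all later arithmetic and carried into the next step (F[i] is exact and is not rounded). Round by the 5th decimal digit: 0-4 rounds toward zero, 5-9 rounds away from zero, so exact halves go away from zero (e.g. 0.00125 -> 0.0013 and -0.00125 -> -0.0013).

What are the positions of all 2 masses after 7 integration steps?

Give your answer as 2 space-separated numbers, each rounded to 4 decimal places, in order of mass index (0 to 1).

Answer: 4.6250 9.1250

Derivation:
Step 0: x=[3.0000 6.0000] v=[0.0000 0.0000]
Step 1: x=[3.0000 7.0000] v=[0.0000 2.0000]
Step 2: x=[3.5000 8.0000] v=[1.0000 2.0000]
Step 3: x=[4.5000 8.5000] v=[2.0000 1.0000]
Step 4: x=[5.2500 9.0000] v=[1.5000 1.0000]
Step 5: x=[5.2500 9.7500] v=[0.0000 1.5000]
Step 6: x=[4.8750 10.0000] v=[-0.7500 0.5000]
Step 7: x=[4.6250 9.1250] v=[-0.5000 -1.7500]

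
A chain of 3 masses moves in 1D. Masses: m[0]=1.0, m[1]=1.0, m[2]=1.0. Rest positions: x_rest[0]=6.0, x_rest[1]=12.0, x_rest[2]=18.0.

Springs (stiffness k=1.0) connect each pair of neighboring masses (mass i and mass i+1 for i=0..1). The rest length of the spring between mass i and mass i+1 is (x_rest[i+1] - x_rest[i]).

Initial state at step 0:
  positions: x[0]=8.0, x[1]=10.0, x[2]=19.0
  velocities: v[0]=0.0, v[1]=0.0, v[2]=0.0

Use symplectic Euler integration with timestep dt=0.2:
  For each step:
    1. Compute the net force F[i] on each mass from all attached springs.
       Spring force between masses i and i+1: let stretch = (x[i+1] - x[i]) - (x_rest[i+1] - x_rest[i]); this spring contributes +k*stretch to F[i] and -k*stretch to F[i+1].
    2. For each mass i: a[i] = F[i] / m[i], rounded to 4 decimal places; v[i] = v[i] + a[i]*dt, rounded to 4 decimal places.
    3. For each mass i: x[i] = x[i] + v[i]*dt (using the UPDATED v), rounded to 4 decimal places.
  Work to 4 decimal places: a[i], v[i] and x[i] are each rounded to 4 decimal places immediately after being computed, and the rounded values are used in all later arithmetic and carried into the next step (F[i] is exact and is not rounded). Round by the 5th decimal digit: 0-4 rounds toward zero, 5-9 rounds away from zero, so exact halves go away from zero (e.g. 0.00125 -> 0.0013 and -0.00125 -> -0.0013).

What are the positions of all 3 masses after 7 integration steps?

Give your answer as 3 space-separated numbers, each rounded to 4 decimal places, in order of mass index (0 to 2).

Step 0: x=[8.0000 10.0000 19.0000] v=[0.0000 0.0000 0.0000]
Step 1: x=[7.8400 10.2800 18.8800] v=[-0.8000 1.4000 -0.6000]
Step 2: x=[7.5376 10.8064 18.6560] v=[-1.5120 2.6320 -1.1200]
Step 3: x=[7.1260 11.5160 18.3580] v=[-2.0582 3.5482 -1.4899]
Step 4: x=[6.6500 12.3237 18.0263] v=[-2.3802 4.0386 -1.6583]
Step 5: x=[6.1609 13.1326 17.7065] v=[-2.4455 4.0444 -1.5988]
Step 6: x=[5.7107 13.8456 17.4438] v=[-2.2512 3.5648 -1.3136]
Step 7: x=[5.3459 14.3771 17.2772] v=[-1.8242 2.6575 -0.8332]

Answer: 5.3459 14.3771 17.2772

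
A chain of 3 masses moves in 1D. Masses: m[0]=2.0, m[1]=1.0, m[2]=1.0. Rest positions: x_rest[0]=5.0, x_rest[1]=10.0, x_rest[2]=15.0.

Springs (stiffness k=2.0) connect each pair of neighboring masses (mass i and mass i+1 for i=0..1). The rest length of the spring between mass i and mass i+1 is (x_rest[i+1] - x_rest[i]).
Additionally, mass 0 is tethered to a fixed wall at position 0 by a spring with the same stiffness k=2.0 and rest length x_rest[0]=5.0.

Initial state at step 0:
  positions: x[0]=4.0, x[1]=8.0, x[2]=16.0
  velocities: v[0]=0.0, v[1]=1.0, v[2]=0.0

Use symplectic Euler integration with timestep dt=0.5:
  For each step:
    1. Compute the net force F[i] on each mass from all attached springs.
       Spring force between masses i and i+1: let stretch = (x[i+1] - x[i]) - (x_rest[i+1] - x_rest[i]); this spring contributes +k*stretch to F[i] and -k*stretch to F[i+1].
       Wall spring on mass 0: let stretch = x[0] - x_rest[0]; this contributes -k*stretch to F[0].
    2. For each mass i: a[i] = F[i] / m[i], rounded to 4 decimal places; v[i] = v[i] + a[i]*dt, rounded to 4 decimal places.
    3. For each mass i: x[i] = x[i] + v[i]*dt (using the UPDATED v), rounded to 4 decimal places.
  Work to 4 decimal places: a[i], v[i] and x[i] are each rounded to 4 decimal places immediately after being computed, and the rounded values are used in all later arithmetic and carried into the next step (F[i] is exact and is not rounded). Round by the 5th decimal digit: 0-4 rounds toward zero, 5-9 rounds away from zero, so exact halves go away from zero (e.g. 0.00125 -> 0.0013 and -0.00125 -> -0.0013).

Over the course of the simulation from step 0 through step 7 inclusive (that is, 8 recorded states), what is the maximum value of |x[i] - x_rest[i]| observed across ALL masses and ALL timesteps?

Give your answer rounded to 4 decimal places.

Answer: 2.7296

Derivation:
Step 0: x=[4.0000 8.0000 16.0000] v=[0.0000 1.0000 0.0000]
Step 1: x=[4.0000 10.5000 14.5000] v=[0.0000 5.0000 -3.0000]
Step 2: x=[4.6250 11.7500 13.5000] v=[1.2500 2.5000 -2.0000]
Step 3: x=[5.8750 10.3125 14.1250] v=[2.5000 -2.8750 1.2500]
Step 4: x=[6.7657 8.5625 15.3438] v=[1.7813 -3.5000 2.4375]
Step 5: x=[6.4141 9.3048 15.6719] v=[-0.7032 1.4845 0.6562]
Step 6: x=[5.1817 11.7853 15.3165] v=[-2.4649 4.9609 -0.7109]
Step 7: x=[4.3047 12.7296 15.6955] v=[-1.7540 1.8885 0.7579]
Max displacement = 2.7296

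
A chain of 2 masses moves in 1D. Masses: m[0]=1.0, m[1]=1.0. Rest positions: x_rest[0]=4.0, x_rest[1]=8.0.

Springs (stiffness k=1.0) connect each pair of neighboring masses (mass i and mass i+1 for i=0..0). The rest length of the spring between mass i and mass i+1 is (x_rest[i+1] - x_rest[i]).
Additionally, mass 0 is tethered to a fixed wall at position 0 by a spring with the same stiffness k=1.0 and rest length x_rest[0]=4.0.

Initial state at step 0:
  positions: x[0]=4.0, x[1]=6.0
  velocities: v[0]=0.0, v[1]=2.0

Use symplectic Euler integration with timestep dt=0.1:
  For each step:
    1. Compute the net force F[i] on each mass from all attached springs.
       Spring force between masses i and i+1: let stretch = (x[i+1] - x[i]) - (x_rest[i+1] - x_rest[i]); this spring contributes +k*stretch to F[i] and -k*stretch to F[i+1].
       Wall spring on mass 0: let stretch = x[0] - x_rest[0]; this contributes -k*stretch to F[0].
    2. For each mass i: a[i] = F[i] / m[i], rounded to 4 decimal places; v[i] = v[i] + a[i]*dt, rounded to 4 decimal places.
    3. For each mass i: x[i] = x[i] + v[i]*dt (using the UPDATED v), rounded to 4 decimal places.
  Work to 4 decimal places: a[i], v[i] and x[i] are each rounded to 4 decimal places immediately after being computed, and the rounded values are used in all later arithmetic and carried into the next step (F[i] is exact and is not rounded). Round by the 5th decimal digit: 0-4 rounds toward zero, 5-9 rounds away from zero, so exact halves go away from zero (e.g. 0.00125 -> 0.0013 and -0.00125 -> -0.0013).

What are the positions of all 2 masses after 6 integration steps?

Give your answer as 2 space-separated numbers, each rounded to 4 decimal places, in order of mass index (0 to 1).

Step 0: x=[4.0000 6.0000] v=[0.0000 2.0000]
Step 1: x=[3.9800 6.2200] v=[-0.2000 2.2000]
Step 2: x=[3.9426 6.4576] v=[-0.3740 2.3760]
Step 3: x=[3.8909 6.7101] v=[-0.5168 2.5245]
Step 4: x=[3.8285 6.9744] v=[-0.6240 2.6426]
Step 5: x=[3.7593 7.2472] v=[-0.6923 2.7280]
Step 6: x=[3.6874 7.5251] v=[-0.7194 2.7792]

Answer: 3.6874 7.5251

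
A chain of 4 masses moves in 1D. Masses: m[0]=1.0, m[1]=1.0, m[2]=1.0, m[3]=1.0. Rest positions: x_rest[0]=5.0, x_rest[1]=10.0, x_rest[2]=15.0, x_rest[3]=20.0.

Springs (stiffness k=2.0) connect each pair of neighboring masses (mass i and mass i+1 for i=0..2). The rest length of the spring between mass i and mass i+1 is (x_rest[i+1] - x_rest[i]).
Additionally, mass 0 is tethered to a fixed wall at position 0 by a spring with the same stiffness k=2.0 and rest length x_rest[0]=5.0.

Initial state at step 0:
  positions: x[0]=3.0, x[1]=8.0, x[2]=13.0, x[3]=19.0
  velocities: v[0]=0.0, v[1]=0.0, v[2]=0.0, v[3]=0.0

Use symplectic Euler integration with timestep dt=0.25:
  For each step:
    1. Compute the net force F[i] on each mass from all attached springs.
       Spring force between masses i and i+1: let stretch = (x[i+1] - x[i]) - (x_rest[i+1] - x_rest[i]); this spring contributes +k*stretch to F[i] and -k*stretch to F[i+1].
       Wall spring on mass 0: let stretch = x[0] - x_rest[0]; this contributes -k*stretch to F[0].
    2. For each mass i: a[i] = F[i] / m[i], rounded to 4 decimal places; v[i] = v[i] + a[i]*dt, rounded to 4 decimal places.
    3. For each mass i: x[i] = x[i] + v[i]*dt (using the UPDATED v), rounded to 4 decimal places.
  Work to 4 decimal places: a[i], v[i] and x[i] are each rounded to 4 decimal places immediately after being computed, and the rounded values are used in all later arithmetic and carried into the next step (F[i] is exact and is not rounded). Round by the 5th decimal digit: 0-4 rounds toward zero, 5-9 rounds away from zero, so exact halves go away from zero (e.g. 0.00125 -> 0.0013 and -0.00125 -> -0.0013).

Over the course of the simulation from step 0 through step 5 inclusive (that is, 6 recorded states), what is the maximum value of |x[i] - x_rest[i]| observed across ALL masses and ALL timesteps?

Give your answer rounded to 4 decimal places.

Step 0: x=[3.0000 8.0000 13.0000 19.0000] v=[0.0000 0.0000 0.0000 0.0000]
Step 1: x=[3.2500 8.0000 13.1250 18.8750] v=[1.0000 0.0000 0.5000 -0.5000]
Step 2: x=[3.6875 8.0469 13.3281 18.6563] v=[1.7500 0.1875 0.8125 -0.8750]
Step 3: x=[4.2090 8.2090 13.5371 18.3965] v=[2.0860 0.6484 0.8360 -1.0391]
Step 4: x=[4.7044 8.5371 13.6875 18.1543] v=[1.9815 1.3125 0.6017 -0.9688]
Step 5: x=[5.0908 9.0300 13.7525 17.9788] v=[1.5457 1.9714 0.2599 -0.7022]
Max displacement = 2.0212

Answer: 2.0212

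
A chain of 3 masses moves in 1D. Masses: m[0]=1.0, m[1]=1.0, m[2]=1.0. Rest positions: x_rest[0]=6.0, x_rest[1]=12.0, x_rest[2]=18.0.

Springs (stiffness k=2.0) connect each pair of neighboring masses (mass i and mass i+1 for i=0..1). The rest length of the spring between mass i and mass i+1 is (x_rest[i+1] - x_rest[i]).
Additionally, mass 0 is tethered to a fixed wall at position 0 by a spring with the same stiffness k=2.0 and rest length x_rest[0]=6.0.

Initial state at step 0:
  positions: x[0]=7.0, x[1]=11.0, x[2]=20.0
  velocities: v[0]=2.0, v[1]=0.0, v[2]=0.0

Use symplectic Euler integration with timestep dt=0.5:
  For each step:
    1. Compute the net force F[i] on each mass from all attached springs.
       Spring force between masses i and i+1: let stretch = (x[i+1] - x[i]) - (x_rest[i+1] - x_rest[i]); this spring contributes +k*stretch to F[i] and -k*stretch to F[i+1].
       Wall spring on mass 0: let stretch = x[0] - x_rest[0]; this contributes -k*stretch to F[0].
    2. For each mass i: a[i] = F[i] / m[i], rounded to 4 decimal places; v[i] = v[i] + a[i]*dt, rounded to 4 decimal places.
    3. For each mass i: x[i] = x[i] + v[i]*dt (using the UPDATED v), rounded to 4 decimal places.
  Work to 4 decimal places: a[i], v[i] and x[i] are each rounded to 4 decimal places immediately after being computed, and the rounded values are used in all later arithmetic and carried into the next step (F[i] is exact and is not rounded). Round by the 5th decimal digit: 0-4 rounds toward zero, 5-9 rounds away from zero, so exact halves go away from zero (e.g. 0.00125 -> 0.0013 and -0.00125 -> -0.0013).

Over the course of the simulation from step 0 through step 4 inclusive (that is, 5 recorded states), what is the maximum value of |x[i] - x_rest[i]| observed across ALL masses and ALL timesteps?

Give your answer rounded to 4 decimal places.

Answer: 3.0000

Derivation:
Step 0: x=[7.0000 11.0000 20.0000] v=[2.0000 0.0000 0.0000]
Step 1: x=[6.5000 13.5000 18.5000] v=[-1.0000 5.0000 -3.0000]
Step 2: x=[6.2500 15.0000 17.5000] v=[-0.5000 3.0000 -2.0000]
Step 3: x=[7.2500 13.3750 18.2500] v=[2.0000 -3.2500 1.5000]
Step 4: x=[7.6875 11.1250 19.5625] v=[0.8750 -4.5000 2.6250]
Max displacement = 3.0000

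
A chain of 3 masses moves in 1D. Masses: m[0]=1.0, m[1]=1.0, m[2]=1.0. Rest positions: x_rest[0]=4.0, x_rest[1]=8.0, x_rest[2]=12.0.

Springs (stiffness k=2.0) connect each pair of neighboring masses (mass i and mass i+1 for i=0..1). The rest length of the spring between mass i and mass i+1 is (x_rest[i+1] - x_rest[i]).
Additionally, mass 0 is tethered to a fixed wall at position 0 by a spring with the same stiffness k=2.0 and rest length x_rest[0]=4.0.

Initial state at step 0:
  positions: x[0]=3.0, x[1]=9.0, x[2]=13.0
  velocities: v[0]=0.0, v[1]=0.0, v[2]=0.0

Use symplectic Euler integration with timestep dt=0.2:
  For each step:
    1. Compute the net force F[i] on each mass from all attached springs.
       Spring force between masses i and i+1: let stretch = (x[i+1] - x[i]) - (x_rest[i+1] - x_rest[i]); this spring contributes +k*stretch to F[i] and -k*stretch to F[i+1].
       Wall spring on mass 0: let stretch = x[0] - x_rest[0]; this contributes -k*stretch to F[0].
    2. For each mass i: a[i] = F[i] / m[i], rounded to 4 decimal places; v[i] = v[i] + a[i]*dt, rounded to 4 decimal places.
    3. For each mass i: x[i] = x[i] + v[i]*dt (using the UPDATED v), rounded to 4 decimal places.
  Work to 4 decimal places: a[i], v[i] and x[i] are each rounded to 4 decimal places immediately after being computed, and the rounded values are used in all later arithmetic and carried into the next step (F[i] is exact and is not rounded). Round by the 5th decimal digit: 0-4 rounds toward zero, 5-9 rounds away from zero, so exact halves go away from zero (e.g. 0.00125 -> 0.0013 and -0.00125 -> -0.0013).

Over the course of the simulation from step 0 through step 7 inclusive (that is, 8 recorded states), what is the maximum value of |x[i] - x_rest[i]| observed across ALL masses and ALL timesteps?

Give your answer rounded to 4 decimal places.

Answer: 1.3239

Derivation:
Step 0: x=[3.0000 9.0000 13.0000] v=[0.0000 0.0000 0.0000]
Step 1: x=[3.2400 8.8400 13.0000] v=[1.2000 -0.8000 0.0000]
Step 2: x=[3.6688 8.5648 12.9872] v=[2.1440 -1.3760 -0.0640]
Step 3: x=[4.1958 8.2517 12.9406] v=[2.6349 -1.5654 -0.2330]
Step 4: x=[4.7116 7.9893 12.8389] v=[2.5789 -1.3122 -0.5086]
Step 5: x=[5.1127 7.8526 12.6692] v=[2.0053 -0.6834 -0.8484]
Step 6: x=[5.3239 7.8821 12.4342] v=[1.0562 0.1473 -1.1750]
Step 7: x=[5.3139 8.0711 12.1550] v=[-0.0501 0.9449 -1.3958]
Max displacement = 1.3239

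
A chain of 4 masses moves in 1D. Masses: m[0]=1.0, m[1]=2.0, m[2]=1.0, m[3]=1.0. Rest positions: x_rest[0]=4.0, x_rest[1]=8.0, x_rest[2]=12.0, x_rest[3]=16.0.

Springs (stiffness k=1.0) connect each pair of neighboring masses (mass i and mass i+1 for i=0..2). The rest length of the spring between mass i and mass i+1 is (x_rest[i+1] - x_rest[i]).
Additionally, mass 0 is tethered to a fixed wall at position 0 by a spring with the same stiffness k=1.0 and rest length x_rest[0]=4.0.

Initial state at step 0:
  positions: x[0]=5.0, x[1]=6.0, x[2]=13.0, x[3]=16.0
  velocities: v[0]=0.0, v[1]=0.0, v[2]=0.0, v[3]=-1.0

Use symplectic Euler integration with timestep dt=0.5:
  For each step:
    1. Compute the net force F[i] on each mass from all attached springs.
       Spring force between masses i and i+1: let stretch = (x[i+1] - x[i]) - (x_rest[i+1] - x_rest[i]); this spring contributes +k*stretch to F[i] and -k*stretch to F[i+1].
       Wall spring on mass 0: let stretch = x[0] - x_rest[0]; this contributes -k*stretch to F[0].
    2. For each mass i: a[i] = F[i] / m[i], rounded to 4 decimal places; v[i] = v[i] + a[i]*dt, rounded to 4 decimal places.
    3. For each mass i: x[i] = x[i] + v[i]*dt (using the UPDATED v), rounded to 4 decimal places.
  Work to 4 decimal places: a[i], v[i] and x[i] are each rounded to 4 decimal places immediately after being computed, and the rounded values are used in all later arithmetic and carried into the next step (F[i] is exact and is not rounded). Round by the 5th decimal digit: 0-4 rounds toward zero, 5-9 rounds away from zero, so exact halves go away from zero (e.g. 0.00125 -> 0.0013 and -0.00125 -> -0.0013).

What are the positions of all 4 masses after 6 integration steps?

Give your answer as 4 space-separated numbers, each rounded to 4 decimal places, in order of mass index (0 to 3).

Step 0: x=[5.0000 6.0000 13.0000 16.0000] v=[0.0000 0.0000 0.0000 -1.0000]
Step 1: x=[4.0000 6.7500 12.0000 15.7500] v=[-2.0000 1.5000 -2.0000 -0.5000]
Step 2: x=[2.6875 7.8125 10.6250 15.5625] v=[-2.6250 2.1250 -2.7500 -0.3750]
Step 3: x=[1.9844 8.5860 9.7813 15.1406] v=[-1.4063 1.5469 -1.6875 -0.8438]
Step 4: x=[2.4356 8.6837 9.9786 14.3789] v=[0.9023 0.1953 0.3945 -1.5235]
Step 5: x=[3.8399 8.1622 10.9522 13.5171] v=[2.8086 -1.0430 1.9472 -1.7237]
Step 6: x=[5.3648 7.4492 11.8696 13.0140] v=[3.0498 -1.4261 1.8347 -1.0062]

Answer: 5.3648 7.4492 11.8696 13.0140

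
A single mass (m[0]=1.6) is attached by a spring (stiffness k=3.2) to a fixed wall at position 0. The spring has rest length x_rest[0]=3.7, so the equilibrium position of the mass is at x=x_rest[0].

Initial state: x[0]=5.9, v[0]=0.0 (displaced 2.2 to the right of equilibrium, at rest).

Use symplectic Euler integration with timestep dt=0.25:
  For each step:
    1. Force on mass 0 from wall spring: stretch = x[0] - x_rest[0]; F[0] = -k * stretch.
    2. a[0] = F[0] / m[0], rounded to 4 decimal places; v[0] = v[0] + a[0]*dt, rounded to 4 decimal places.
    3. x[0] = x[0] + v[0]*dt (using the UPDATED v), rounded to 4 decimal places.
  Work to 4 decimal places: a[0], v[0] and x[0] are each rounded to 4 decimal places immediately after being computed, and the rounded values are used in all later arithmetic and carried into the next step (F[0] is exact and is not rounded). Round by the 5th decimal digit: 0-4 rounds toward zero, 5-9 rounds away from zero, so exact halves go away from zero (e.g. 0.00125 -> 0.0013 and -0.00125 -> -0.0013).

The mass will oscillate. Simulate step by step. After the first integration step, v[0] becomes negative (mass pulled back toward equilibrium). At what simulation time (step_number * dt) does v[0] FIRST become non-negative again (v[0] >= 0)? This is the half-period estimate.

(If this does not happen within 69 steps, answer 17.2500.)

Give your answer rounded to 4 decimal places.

Step 0: x=[5.9000] v=[0.0000]
Step 1: x=[5.6250] v=[-1.1000]
Step 2: x=[5.1094] v=[-2.0625]
Step 3: x=[4.4176] v=[-2.7672]
Step 4: x=[3.6361] v=[-3.1260]
Step 5: x=[2.8626] v=[-3.0941]
Step 6: x=[2.1938] v=[-2.6754]
Step 7: x=[1.7132] v=[-1.9223]
Step 8: x=[1.4810] v=[-0.9289]
Step 9: x=[1.5262] v=[0.1806]
First v>=0 after going negative at step 9, time=2.2500

Answer: 2.2500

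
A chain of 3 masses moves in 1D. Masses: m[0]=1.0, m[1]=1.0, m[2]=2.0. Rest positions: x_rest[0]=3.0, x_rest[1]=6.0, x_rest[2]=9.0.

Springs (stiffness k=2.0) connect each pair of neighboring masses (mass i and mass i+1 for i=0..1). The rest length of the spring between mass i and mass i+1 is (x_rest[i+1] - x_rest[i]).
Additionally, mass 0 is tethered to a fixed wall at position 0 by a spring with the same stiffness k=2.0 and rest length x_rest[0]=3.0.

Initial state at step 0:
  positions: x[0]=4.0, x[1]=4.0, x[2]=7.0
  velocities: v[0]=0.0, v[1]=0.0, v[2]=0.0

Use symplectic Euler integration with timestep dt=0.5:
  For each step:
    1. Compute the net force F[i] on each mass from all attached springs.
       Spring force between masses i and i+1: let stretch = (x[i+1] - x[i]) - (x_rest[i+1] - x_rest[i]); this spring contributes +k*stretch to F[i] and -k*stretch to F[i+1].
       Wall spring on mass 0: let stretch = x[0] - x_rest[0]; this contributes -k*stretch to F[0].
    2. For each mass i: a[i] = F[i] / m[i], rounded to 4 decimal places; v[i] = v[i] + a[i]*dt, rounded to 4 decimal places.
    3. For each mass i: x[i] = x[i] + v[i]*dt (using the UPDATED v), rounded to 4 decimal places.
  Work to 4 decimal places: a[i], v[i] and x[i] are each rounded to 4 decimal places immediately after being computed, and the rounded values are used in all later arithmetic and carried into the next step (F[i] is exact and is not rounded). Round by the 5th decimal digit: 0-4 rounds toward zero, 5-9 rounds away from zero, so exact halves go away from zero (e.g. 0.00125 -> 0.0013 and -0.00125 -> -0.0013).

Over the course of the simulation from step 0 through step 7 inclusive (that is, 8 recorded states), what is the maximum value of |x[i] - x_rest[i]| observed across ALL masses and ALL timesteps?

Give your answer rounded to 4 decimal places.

Step 0: x=[4.0000 4.0000 7.0000] v=[0.0000 0.0000 0.0000]
Step 1: x=[2.0000 5.5000 7.0000] v=[-4.0000 3.0000 0.0000]
Step 2: x=[0.7500 6.0000 7.3750] v=[-2.5000 1.0000 0.7500]
Step 3: x=[1.7500 4.5625 8.1563] v=[2.0000 -2.8750 1.5625]
Step 4: x=[3.2813 3.5157 8.7891] v=[3.0625 -2.0937 1.2656]
Step 5: x=[3.2891 4.9884 8.8536] v=[0.0156 2.9453 0.1289]
Step 6: x=[2.5020 7.5440 8.7018] v=[-1.5742 5.1112 -0.3037]
Step 7: x=[2.9849 8.1575 9.0105] v=[0.9658 1.2270 0.6174]
Max displacement = 2.4843

Answer: 2.4843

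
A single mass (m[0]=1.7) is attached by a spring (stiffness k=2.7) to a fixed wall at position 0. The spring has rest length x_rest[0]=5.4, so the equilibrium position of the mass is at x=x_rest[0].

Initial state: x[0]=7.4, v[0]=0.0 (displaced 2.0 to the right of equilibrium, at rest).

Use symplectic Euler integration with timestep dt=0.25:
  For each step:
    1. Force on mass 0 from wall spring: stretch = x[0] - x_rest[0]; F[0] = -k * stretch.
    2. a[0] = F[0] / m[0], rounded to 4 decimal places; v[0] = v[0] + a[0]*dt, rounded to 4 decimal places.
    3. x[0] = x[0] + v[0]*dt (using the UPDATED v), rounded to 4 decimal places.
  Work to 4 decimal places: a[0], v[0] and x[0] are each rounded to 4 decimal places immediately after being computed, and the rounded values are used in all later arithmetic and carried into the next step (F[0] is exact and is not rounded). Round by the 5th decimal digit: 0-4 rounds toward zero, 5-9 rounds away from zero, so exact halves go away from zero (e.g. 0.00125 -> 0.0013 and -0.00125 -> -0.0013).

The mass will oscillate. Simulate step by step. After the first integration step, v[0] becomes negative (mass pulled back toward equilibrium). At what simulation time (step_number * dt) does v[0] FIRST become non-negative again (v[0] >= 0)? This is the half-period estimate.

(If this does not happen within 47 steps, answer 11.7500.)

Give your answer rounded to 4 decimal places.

Step 0: x=[7.4000] v=[0.0000]
Step 1: x=[7.2015] v=[-0.7941]
Step 2: x=[6.8242] v=[-1.5094]
Step 3: x=[6.3055] v=[-2.0749]
Step 4: x=[5.6969] v=[-2.4344]
Step 5: x=[5.0588] v=[-2.5523]
Step 6: x=[4.4546] v=[-2.4168]
Step 7: x=[3.9443] v=[-2.0414]
Step 8: x=[3.5785] v=[-1.4634]
Step 9: x=[3.3935] v=[-0.7402]
Step 10: x=[3.4076] v=[0.0565]
First v>=0 after going negative at step 10, time=2.5000

Answer: 2.5000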